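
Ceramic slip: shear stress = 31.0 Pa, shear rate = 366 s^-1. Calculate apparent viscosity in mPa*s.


eta = tau/gamma * 1000 = 31.0/366 * 1000 = 84.7 mPa*s

84.7


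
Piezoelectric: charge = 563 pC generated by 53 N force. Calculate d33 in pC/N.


d33 = 563 / 53 = 10.6 pC/N

10.6


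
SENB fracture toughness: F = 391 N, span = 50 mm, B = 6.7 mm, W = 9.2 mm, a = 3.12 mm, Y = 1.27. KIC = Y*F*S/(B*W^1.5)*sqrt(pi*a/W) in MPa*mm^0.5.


KIC = 1.27*391*50/(6.7*9.2^1.5)*sqrt(pi*3.12/9.2) = 137.07

137.07


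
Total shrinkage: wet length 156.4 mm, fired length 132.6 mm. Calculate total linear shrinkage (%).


TS = (156.4 - 132.6) / 156.4 * 100 = 15.22%

15.22


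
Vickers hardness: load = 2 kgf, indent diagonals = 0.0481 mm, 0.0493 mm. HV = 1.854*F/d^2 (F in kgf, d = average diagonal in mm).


d_avg = (0.0481+0.0493)/2 = 0.0487 mm
HV = 1.854*2/0.0487^2 = 1563

1563


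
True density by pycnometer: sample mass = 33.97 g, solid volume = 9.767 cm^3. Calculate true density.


TD = 33.97 / 9.767 = 3.478 g/cm^3

3.478


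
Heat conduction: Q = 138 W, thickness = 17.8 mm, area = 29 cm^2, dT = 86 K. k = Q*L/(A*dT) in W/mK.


k = 138*17.8/1000/(29/10000*86) = 9.85 W/mK

9.85


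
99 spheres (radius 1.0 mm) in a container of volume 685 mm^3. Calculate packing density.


V_sphere = 4/3*pi*1.0^3 = 4.1888 mm^3
Total V = 99*4.1888 = 414.6912 mm^3
PD = 414.6912 / 685 = 0.605

0.605


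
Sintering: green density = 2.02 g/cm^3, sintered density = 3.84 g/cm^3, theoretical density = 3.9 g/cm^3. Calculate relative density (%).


Relative = 3.84 / 3.9 * 100 = 98.5%

98.5


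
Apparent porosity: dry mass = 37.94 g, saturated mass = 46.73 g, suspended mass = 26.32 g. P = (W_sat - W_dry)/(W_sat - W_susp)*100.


P = (46.73 - 37.94) / (46.73 - 26.32) * 100 = 8.79 / 20.41 * 100 = 43.1%

43.1


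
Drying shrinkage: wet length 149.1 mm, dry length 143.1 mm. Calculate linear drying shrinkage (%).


DS = (149.1 - 143.1) / 149.1 * 100 = 4.02%

4.02


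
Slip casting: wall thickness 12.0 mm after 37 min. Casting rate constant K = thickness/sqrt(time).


K = 12.0 / sqrt(37) = 12.0 / 6.0828 = 1.973 mm/min^0.5

1.973


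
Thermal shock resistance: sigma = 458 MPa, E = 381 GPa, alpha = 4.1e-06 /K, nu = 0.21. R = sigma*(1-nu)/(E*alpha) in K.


R = 458*(1-0.21)/(381*1000*4.1e-06) = 232 K

232


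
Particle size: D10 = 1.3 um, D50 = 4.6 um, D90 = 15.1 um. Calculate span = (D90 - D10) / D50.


Span = (15.1 - 1.3) / 4.6 = 13.8 / 4.6 = 3.0

3.0


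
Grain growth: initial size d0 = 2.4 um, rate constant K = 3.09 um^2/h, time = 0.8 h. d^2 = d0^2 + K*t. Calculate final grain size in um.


d^2 = 2.4^2 + 3.09*0.8 = 8.232
d = sqrt(8.232) = 2.87 um

2.87


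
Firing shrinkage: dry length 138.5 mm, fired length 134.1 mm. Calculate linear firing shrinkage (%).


FS = (138.5 - 134.1) / 138.5 * 100 = 3.18%

3.18


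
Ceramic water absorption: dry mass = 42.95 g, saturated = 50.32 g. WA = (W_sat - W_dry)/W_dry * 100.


WA = (50.32 - 42.95) / 42.95 * 100 = 17.16%

17.16


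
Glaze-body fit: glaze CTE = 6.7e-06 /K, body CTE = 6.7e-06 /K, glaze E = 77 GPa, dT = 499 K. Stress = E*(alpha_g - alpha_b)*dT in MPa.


Stress = 77*1000*(6.7e-06 - 6.7e-06)*499 = 0.0 MPa

0.0


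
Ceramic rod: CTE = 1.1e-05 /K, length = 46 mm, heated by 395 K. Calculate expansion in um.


dL = 1.1e-05 * 46 * 395 * 1000 = 199.87 um

199.87


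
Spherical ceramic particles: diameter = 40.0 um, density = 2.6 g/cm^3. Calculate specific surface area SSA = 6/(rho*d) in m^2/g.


SSA = 6 / (2.6 * 40.0) = 0.058 m^2/g

0.058


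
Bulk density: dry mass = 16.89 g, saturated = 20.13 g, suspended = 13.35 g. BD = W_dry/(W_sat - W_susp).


BD = 16.89 / (20.13 - 13.35) = 16.89 / 6.78 = 2.491 g/cm^3

2.491


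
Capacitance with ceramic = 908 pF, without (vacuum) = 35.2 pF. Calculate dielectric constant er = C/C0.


er = 908 / 35.2 = 25.8

25.8


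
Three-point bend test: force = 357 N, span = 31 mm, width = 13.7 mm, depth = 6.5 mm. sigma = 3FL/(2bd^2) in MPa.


sigma = 3*357*31/(2*13.7*6.5^2) = 28.7 MPa

28.7


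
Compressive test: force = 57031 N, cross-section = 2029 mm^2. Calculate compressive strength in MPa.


CS = 57031 / 2029 = 28.1 MPa

28.1


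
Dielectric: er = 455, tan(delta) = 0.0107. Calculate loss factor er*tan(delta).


Loss = 455 * 0.0107 = 4.869

4.869


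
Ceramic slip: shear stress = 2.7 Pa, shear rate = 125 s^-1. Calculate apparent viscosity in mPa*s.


eta = tau/gamma * 1000 = 2.7/125 * 1000 = 21.6 mPa*s

21.6


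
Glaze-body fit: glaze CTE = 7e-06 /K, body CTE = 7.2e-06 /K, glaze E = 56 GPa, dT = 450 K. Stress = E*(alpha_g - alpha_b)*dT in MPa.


Stress = 56*1000*(7e-06 - 7.2e-06)*450 = -5.0 MPa

-5.0


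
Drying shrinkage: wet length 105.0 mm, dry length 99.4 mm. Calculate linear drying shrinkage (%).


DS = (105.0 - 99.4) / 105.0 * 100 = 5.33%

5.33


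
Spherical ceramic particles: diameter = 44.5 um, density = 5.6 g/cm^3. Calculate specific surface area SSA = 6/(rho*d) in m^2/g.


SSA = 6 / (5.6 * 44.5) = 0.024 m^2/g

0.024


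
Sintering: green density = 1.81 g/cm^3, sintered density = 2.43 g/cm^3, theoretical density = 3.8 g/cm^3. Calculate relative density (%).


Relative = 2.43 / 3.8 * 100 = 63.9%

63.9


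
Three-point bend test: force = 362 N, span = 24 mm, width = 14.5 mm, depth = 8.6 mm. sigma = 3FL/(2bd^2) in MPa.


sigma = 3*362*24/(2*14.5*8.6^2) = 12.2 MPa

12.2


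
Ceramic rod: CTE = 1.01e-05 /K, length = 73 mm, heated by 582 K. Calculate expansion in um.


dL = 1.01e-05 * 73 * 582 * 1000 = 429.109 um

429.109


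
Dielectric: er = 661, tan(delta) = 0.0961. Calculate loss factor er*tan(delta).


Loss = 661 * 0.0961 = 63.522

63.522


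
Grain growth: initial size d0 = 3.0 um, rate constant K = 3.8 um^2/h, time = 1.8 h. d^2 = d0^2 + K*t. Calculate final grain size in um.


d^2 = 3.0^2 + 3.8*1.8 = 15.84
d = sqrt(15.84) = 3.98 um

3.98


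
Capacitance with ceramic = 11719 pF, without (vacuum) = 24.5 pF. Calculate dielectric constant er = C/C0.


er = 11719 / 24.5 = 478.33

478.33


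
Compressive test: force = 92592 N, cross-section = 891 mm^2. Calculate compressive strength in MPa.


CS = 92592 / 891 = 103.9 MPa

103.9


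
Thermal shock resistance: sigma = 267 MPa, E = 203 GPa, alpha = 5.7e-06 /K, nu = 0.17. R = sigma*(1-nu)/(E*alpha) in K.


R = 267*(1-0.17)/(203*1000*5.7e-06) = 192 K

192


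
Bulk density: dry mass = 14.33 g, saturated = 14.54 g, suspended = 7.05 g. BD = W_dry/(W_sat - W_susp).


BD = 14.33 / (14.54 - 7.05) = 14.33 / 7.49 = 1.913 g/cm^3

1.913


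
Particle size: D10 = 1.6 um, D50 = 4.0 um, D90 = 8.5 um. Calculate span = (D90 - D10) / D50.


Span = (8.5 - 1.6) / 4.0 = 6.9 / 4.0 = 1.725

1.725


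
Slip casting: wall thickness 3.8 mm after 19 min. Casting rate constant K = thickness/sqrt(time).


K = 3.8 / sqrt(19) = 3.8 / 4.3589 = 0.872 mm/min^0.5

0.872


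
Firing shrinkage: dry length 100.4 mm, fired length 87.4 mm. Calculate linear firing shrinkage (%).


FS = (100.4 - 87.4) / 100.4 * 100 = 12.95%

12.95


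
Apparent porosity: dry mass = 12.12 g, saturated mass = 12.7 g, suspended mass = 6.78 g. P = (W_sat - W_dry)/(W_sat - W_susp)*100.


P = (12.7 - 12.12) / (12.7 - 6.78) * 100 = 0.58 / 5.92 * 100 = 9.8%

9.8


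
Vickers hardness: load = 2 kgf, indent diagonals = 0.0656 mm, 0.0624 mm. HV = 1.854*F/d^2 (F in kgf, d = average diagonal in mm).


d_avg = (0.0656+0.0624)/2 = 0.064 mm
HV = 1.854*2/0.064^2 = 905

905


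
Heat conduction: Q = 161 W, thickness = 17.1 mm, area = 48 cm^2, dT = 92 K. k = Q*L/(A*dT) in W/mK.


k = 161*17.1/1000/(48/10000*92) = 6.23 W/mK

6.23


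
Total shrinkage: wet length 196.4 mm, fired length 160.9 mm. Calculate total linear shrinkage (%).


TS = (196.4 - 160.9) / 196.4 * 100 = 18.08%

18.08


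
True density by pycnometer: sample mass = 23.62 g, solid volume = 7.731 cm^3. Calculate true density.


TD = 23.62 / 7.731 = 3.055 g/cm^3

3.055


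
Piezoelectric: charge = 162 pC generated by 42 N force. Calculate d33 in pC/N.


d33 = 162 / 42 = 3.9 pC/N

3.9


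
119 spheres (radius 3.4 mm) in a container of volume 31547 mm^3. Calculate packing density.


V_sphere = 4/3*pi*3.4^3 = 164.6362 mm^3
Total V = 119*164.6362 = 19591.7078 mm^3
PD = 19591.7078 / 31547 = 0.621

0.621


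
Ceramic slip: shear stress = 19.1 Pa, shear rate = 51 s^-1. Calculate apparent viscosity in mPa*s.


eta = tau/gamma * 1000 = 19.1/51 * 1000 = 374.5 mPa*s

374.5


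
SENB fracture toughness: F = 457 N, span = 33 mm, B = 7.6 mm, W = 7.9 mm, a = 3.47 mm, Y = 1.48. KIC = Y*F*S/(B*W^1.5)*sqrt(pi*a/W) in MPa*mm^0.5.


KIC = 1.48*457*33/(7.6*7.9^1.5)*sqrt(pi*3.47/7.9) = 155.37

155.37


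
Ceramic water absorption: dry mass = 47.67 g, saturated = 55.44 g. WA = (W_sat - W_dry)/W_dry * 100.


WA = (55.44 - 47.67) / 47.67 * 100 = 16.3%

16.3


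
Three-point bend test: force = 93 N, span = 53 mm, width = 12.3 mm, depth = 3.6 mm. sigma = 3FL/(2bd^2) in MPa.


sigma = 3*93*53/(2*12.3*3.6^2) = 46.4 MPa

46.4


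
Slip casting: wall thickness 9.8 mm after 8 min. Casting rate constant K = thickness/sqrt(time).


K = 9.8 / sqrt(8) = 9.8 / 2.8284 = 3.465 mm/min^0.5

3.465


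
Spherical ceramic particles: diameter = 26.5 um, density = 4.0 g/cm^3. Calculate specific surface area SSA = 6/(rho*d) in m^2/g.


SSA = 6 / (4.0 * 26.5) = 0.057 m^2/g

0.057


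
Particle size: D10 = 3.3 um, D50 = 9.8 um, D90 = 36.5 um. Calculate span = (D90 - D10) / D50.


Span = (36.5 - 3.3) / 9.8 = 33.2 / 9.8 = 3.388

3.388


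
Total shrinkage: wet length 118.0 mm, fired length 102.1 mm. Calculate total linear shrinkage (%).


TS = (118.0 - 102.1) / 118.0 * 100 = 13.47%

13.47


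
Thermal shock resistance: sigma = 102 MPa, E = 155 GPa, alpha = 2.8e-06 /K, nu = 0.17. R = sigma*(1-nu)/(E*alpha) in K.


R = 102*(1-0.17)/(155*1000*2.8e-06) = 195 K

195


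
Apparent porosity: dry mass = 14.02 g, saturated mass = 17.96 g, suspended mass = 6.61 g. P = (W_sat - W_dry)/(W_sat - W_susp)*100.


P = (17.96 - 14.02) / (17.96 - 6.61) * 100 = 3.94 / 11.35 * 100 = 34.7%

34.7


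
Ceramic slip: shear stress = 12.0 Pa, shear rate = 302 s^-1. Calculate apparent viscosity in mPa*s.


eta = tau/gamma * 1000 = 12.0/302 * 1000 = 39.7 mPa*s

39.7


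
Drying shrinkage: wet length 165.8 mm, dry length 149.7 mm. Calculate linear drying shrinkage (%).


DS = (165.8 - 149.7) / 165.8 * 100 = 9.71%

9.71


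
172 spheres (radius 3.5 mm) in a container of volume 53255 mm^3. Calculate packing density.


V_sphere = 4/3*pi*3.5^3 = 179.5944 mm^3
Total V = 172*179.5944 = 30890.2368 mm^3
PD = 30890.2368 / 53255 = 0.58

0.58


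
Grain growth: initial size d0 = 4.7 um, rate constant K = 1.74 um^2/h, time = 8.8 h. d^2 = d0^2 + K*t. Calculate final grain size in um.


d^2 = 4.7^2 + 1.74*8.8 = 37.402
d = sqrt(37.402) = 6.12 um

6.12


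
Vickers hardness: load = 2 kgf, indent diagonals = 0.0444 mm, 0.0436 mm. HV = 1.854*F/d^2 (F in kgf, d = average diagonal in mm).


d_avg = (0.0444+0.0436)/2 = 0.044 mm
HV = 1.854*2/0.044^2 = 1915

1915


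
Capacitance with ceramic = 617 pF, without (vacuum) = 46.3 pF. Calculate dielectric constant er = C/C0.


er = 617 / 46.3 = 13.33

13.33


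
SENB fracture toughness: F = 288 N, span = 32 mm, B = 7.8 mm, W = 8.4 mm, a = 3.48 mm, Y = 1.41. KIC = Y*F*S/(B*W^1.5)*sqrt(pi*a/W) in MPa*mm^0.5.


KIC = 1.41*288*32/(7.8*8.4^1.5)*sqrt(pi*3.48/8.4) = 78.07

78.07


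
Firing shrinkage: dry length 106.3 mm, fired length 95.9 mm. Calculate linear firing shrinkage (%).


FS = (106.3 - 95.9) / 106.3 * 100 = 9.78%

9.78


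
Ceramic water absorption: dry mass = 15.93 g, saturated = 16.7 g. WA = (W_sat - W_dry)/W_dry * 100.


WA = (16.7 - 15.93) / 15.93 * 100 = 4.83%

4.83


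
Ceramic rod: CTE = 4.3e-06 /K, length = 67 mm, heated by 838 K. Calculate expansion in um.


dL = 4.3e-06 * 67 * 838 * 1000 = 241.428 um

241.428


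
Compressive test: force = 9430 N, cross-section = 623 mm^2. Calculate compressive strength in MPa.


CS = 9430 / 623 = 15.1 MPa

15.1


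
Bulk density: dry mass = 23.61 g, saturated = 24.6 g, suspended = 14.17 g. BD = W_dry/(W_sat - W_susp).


BD = 23.61 / (24.6 - 14.17) = 23.61 / 10.43 = 2.264 g/cm^3

2.264


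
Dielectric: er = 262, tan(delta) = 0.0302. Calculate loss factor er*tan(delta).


Loss = 262 * 0.0302 = 7.912

7.912


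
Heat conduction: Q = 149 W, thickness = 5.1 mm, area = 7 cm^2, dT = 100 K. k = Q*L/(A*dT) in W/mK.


k = 149*5.1/1000/(7/10000*100) = 10.86 W/mK

10.86


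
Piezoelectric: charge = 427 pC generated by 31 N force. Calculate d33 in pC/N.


d33 = 427 / 31 = 13.8 pC/N

13.8


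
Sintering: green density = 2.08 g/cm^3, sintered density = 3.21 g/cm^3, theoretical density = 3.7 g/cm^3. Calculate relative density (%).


Relative = 3.21 / 3.7 * 100 = 86.8%

86.8


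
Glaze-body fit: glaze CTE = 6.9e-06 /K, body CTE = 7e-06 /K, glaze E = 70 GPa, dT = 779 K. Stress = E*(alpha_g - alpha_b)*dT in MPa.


Stress = 70*1000*(6.9e-06 - 7e-06)*779 = -5.5 MPa

-5.5


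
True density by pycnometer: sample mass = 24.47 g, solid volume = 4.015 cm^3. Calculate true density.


TD = 24.47 / 4.015 = 6.095 g/cm^3

6.095


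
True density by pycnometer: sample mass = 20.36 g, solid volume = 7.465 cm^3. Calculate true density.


TD = 20.36 / 7.465 = 2.727 g/cm^3

2.727


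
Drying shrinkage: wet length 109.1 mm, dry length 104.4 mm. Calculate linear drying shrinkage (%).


DS = (109.1 - 104.4) / 109.1 * 100 = 4.31%

4.31


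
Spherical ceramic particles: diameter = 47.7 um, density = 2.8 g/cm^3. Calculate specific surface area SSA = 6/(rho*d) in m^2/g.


SSA = 6 / (2.8 * 47.7) = 0.045 m^2/g

0.045


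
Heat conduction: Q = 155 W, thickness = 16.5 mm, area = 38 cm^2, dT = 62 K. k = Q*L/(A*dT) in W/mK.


k = 155*16.5/1000/(38/10000*62) = 10.86 W/mK

10.86


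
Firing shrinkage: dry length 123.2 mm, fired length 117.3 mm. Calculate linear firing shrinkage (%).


FS = (123.2 - 117.3) / 123.2 * 100 = 4.79%

4.79


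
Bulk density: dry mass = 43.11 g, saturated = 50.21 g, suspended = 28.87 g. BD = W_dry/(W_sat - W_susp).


BD = 43.11 / (50.21 - 28.87) = 43.11 / 21.34 = 2.02 g/cm^3

2.02


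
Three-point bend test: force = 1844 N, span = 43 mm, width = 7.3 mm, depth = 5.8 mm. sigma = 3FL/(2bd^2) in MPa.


sigma = 3*1844*43/(2*7.3*5.8^2) = 484.3 MPa

484.3


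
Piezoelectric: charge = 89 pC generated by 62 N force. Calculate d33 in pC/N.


d33 = 89 / 62 = 1.4 pC/N

1.4


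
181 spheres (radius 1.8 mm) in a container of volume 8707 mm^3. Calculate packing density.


V_sphere = 4/3*pi*1.8^3 = 24.429 mm^3
Total V = 181*24.429 = 4421.649 mm^3
PD = 4421.649 / 8707 = 0.508

0.508


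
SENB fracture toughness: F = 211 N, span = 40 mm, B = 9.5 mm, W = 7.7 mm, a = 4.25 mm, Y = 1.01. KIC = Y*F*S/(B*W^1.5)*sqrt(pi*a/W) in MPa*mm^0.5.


KIC = 1.01*211*40/(9.5*7.7^1.5)*sqrt(pi*4.25/7.7) = 55.3

55.3


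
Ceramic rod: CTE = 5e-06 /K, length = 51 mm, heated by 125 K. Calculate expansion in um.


dL = 5e-06 * 51 * 125 * 1000 = 31.875 um

31.875


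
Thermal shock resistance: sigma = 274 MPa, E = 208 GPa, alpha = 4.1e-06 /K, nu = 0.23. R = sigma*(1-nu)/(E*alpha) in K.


R = 274*(1-0.23)/(208*1000*4.1e-06) = 247 K

247


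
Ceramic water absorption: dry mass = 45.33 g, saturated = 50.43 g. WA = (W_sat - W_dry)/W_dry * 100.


WA = (50.43 - 45.33) / 45.33 * 100 = 11.25%

11.25


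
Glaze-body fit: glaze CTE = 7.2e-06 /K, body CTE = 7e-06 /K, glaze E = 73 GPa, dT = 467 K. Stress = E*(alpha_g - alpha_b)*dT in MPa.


Stress = 73*1000*(7.2e-06 - 7e-06)*467 = 6.8 MPa

6.8


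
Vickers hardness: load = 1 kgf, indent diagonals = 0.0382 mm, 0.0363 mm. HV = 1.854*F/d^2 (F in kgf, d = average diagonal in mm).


d_avg = (0.0382+0.0363)/2 = 0.03725 mm
HV = 1.854*1/0.03725^2 = 1336

1336


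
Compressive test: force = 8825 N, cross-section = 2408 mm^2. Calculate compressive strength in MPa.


CS = 8825 / 2408 = 3.7 MPa

3.7


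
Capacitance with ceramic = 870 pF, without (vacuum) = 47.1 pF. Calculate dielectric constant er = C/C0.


er = 870 / 47.1 = 18.47

18.47


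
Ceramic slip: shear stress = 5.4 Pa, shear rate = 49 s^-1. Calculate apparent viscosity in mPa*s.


eta = tau/gamma * 1000 = 5.4/49 * 1000 = 110.2 mPa*s

110.2


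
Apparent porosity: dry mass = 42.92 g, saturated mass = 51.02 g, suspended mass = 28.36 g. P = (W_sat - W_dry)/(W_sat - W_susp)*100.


P = (51.02 - 42.92) / (51.02 - 28.36) * 100 = 8.1 / 22.66 * 100 = 35.7%

35.7


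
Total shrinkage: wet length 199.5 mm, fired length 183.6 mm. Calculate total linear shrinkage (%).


TS = (199.5 - 183.6) / 199.5 * 100 = 7.97%

7.97


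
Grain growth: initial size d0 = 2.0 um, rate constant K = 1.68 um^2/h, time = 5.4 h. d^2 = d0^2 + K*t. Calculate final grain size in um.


d^2 = 2.0^2 + 1.68*5.4 = 13.072
d = sqrt(13.072) = 3.62 um

3.62


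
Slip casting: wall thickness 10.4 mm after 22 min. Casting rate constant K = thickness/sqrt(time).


K = 10.4 / sqrt(22) = 10.4 / 4.6904 = 2.217 mm/min^0.5

2.217


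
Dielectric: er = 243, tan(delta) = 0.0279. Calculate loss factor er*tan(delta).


Loss = 243 * 0.0279 = 6.78

6.78


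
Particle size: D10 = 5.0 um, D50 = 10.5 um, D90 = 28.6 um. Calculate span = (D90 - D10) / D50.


Span = (28.6 - 5.0) / 10.5 = 23.6 / 10.5 = 2.248

2.248


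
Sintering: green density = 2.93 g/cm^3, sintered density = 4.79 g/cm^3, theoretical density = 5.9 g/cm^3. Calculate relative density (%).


Relative = 4.79 / 5.9 * 100 = 81.2%

81.2


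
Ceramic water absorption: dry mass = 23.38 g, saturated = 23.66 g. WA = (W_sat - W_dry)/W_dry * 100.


WA = (23.66 - 23.38) / 23.38 * 100 = 1.2%

1.2


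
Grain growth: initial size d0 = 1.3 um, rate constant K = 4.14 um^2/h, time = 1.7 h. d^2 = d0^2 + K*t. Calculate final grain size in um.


d^2 = 1.3^2 + 4.14*1.7 = 8.728
d = sqrt(8.728) = 2.95 um

2.95


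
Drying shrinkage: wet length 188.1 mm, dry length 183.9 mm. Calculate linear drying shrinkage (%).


DS = (188.1 - 183.9) / 188.1 * 100 = 2.23%

2.23


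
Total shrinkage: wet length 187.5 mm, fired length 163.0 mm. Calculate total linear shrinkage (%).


TS = (187.5 - 163.0) / 187.5 * 100 = 13.07%

13.07


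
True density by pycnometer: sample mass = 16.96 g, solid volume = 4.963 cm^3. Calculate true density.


TD = 16.96 / 4.963 = 3.417 g/cm^3

3.417


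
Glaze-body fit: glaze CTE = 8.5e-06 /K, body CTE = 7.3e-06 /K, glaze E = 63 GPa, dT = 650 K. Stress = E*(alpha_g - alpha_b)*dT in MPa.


Stress = 63*1000*(8.5e-06 - 7.3e-06)*650 = 49.1 MPa

49.1


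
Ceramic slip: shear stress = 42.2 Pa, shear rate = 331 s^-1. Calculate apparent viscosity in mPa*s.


eta = tau/gamma * 1000 = 42.2/331 * 1000 = 127.5 mPa*s

127.5


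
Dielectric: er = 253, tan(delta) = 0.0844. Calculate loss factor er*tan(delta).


Loss = 253 * 0.0844 = 21.353

21.353


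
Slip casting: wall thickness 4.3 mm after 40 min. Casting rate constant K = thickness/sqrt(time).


K = 4.3 / sqrt(40) = 4.3 / 6.3246 = 0.68 mm/min^0.5

0.68


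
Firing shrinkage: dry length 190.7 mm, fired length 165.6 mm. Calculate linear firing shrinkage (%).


FS = (190.7 - 165.6) / 190.7 * 100 = 13.16%

13.16


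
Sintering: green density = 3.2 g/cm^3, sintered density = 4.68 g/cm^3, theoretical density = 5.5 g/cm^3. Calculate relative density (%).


Relative = 4.68 / 5.5 * 100 = 85.1%

85.1


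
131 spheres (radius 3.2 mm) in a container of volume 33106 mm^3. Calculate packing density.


V_sphere = 4/3*pi*3.2^3 = 137.2583 mm^3
Total V = 131*137.2583 = 17980.8373 mm^3
PD = 17980.8373 / 33106 = 0.543

0.543


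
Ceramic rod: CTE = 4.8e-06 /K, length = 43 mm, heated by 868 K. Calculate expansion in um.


dL = 4.8e-06 * 43 * 868 * 1000 = 179.155 um

179.155


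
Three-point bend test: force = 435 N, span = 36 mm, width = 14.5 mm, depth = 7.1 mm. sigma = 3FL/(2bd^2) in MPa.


sigma = 3*435*36/(2*14.5*7.1^2) = 32.1 MPa

32.1


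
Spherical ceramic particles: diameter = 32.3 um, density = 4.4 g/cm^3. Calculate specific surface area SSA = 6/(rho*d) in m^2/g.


SSA = 6 / (4.4 * 32.3) = 0.042 m^2/g

0.042


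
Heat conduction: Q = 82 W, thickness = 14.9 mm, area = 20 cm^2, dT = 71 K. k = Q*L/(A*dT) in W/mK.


k = 82*14.9/1000/(20/10000*71) = 8.6 W/mK

8.6


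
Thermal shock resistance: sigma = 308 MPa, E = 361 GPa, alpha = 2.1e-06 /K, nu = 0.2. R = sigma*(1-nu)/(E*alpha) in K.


R = 308*(1-0.2)/(361*1000*2.1e-06) = 325 K

325


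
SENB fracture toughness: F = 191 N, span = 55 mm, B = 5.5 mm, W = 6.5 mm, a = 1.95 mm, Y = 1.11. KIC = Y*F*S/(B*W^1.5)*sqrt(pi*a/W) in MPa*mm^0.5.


KIC = 1.11*191*55/(5.5*6.5^1.5)*sqrt(pi*1.95/6.5) = 124.2

124.2


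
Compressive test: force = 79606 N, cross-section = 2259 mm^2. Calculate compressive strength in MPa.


CS = 79606 / 2259 = 35.2 MPa

35.2


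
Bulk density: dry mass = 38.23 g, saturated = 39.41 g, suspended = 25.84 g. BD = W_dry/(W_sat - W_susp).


BD = 38.23 / (39.41 - 25.84) = 38.23 / 13.57 = 2.817 g/cm^3

2.817


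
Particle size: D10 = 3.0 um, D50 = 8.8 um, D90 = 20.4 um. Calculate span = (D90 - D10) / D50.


Span = (20.4 - 3.0) / 8.8 = 17.4 / 8.8 = 1.977

1.977


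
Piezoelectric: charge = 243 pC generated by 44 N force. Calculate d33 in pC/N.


d33 = 243 / 44 = 5.5 pC/N

5.5


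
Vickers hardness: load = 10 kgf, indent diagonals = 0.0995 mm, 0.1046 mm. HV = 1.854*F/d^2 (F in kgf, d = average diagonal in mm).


d_avg = (0.0995+0.1046)/2 = 0.10205 mm
HV = 1.854*10/0.10205^2 = 1780

1780


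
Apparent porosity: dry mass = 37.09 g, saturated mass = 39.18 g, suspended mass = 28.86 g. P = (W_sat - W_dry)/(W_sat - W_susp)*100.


P = (39.18 - 37.09) / (39.18 - 28.86) * 100 = 2.09 / 10.32 * 100 = 20.3%

20.3


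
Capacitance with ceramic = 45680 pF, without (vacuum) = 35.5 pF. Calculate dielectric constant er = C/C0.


er = 45680 / 35.5 = 1286.76

1286.76


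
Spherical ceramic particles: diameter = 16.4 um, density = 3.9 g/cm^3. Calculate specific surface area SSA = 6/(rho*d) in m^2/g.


SSA = 6 / (3.9 * 16.4) = 0.094 m^2/g

0.094


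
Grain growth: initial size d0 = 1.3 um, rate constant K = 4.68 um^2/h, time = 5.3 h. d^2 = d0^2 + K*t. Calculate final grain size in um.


d^2 = 1.3^2 + 4.68*5.3 = 26.494
d = sqrt(26.494) = 5.15 um

5.15


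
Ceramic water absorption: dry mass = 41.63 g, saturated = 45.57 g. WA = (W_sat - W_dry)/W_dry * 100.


WA = (45.57 - 41.63) / 41.63 * 100 = 9.46%

9.46


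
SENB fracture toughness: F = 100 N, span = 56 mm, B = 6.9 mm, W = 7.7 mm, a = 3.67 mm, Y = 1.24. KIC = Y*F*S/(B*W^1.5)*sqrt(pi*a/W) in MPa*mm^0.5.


KIC = 1.24*100*56/(6.9*7.7^1.5)*sqrt(pi*3.67/7.7) = 57.64

57.64


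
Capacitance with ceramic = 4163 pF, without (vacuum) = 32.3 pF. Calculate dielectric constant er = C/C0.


er = 4163 / 32.3 = 128.89

128.89


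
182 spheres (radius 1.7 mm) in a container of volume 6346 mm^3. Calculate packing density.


V_sphere = 4/3*pi*1.7^3 = 20.5795 mm^3
Total V = 182*20.5795 = 3745.469 mm^3
PD = 3745.469 / 6346 = 0.59

0.59


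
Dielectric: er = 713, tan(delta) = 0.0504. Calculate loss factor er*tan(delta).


Loss = 713 * 0.0504 = 35.935

35.935


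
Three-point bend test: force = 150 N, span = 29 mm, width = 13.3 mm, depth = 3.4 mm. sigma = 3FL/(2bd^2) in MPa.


sigma = 3*150*29/(2*13.3*3.4^2) = 42.4 MPa

42.4


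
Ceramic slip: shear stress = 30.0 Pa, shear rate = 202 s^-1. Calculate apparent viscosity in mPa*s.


eta = tau/gamma * 1000 = 30.0/202 * 1000 = 148.5 mPa*s

148.5


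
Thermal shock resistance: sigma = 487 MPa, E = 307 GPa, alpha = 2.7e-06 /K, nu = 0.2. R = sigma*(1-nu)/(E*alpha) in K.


R = 487*(1-0.2)/(307*1000*2.7e-06) = 470 K

470


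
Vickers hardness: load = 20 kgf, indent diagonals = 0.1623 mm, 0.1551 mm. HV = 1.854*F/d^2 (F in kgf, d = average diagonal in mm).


d_avg = (0.1623+0.1551)/2 = 0.1587 mm
HV = 1.854*20/0.1587^2 = 1472

1472


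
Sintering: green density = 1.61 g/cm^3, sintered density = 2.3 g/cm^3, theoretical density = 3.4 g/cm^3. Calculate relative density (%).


Relative = 2.3 / 3.4 * 100 = 67.6%

67.6


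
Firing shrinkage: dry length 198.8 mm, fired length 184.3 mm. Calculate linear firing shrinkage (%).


FS = (198.8 - 184.3) / 198.8 * 100 = 7.29%

7.29


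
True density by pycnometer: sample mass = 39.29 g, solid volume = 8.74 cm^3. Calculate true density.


TD = 39.29 / 8.74 = 4.495 g/cm^3

4.495


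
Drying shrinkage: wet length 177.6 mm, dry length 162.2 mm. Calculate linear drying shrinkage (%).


DS = (177.6 - 162.2) / 177.6 * 100 = 8.67%

8.67


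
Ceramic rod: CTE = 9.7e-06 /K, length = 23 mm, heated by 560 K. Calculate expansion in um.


dL = 9.7e-06 * 23 * 560 * 1000 = 124.936 um

124.936


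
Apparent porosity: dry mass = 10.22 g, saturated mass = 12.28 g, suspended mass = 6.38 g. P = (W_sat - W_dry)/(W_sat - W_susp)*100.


P = (12.28 - 10.22) / (12.28 - 6.38) * 100 = 2.06 / 5.9 * 100 = 34.9%

34.9


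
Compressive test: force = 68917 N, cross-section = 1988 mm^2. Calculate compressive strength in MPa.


CS = 68917 / 1988 = 34.7 MPa

34.7


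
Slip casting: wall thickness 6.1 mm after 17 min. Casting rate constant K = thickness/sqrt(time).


K = 6.1 / sqrt(17) = 6.1 / 4.1231 = 1.479 mm/min^0.5

1.479


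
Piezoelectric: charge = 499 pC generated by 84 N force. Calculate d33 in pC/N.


d33 = 499 / 84 = 5.9 pC/N

5.9


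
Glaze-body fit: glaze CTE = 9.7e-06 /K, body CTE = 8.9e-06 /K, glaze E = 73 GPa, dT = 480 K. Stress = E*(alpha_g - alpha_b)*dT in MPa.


Stress = 73*1000*(9.7e-06 - 8.9e-06)*480 = 28.0 MPa

28.0


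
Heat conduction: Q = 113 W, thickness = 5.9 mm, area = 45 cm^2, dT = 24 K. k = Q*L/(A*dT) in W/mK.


k = 113*5.9/1000/(45/10000*24) = 6.17 W/mK

6.17


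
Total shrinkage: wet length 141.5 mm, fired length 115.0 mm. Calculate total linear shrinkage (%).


TS = (141.5 - 115.0) / 141.5 * 100 = 18.73%

18.73


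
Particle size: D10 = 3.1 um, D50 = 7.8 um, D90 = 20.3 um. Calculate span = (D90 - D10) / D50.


Span = (20.3 - 3.1) / 7.8 = 17.2 / 7.8 = 2.205

2.205


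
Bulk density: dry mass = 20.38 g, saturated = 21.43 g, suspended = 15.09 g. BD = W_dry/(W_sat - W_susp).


BD = 20.38 / (21.43 - 15.09) = 20.38 / 6.34 = 3.215 g/cm^3

3.215


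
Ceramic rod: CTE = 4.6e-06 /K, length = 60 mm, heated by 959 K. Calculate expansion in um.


dL = 4.6e-06 * 60 * 959 * 1000 = 264.684 um

264.684


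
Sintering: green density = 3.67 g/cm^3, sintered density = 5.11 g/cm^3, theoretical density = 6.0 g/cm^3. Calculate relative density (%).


Relative = 5.11 / 6.0 * 100 = 85.2%

85.2


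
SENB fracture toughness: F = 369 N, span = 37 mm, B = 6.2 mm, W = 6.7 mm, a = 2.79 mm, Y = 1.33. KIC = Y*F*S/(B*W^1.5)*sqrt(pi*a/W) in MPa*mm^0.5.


KIC = 1.33*369*37/(6.2*6.7^1.5)*sqrt(pi*2.79/6.7) = 193.16

193.16


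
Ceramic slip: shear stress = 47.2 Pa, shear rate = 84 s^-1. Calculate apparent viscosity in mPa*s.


eta = tau/gamma * 1000 = 47.2/84 * 1000 = 561.9 mPa*s

561.9


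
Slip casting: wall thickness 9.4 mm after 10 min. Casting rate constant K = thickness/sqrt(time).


K = 9.4 / sqrt(10) = 9.4 / 3.1623 = 2.973 mm/min^0.5

2.973


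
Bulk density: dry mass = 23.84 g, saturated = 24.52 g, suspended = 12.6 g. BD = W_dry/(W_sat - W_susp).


BD = 23.84 / (24.52 - 12.6) = 23.84 / 11.92 = 2.0 g/cm^3

2.0


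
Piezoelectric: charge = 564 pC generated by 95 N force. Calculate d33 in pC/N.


d33 = 564 / 95 = 5.9 pC/N

5.9


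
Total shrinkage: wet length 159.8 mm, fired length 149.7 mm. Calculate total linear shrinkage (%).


TS = (159.8 - 149.7) / 159.8 * 100 = 6.32%

6.32


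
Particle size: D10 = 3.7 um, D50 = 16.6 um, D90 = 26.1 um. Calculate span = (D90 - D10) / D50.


Span = (26.1 - 3.7) / 16.6 = 22.4 / 16.6 = 1.349

1.349


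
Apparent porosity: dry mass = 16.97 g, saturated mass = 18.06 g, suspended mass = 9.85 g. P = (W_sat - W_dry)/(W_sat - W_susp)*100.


P = (18.06 - 16.97) / (18.06 - 9.85) * 100 = 1.09 / 8.21 * 100 = 13.3%

13.3


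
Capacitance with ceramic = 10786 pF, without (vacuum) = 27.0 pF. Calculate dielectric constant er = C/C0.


er = 10786 / 27.0 = 399.48

399.48


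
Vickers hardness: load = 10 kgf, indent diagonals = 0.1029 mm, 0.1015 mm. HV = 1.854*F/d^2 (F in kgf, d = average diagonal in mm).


d_avg = (0.1029+0.1015)/2 = 0.1022 mm
HV = 1.854*10/0.1022^2 = 1775

1775


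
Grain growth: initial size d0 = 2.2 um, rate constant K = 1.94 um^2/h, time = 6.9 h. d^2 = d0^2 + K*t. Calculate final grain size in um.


d^2 = 2.2^2 + 1.94*6.9 = 18.226
d = sqrt(18.226) = 4.27 um

4.27


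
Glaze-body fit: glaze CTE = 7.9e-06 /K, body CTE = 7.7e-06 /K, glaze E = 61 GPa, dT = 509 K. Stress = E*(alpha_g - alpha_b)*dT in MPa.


Stress = 61*1000*(7.9e-06 - 7.7e-06)*509 = 6.2 MPa

6.2


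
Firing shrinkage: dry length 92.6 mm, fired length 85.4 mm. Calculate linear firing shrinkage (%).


FS = (92.6 - 85.4) / 92.6 * 100 = 7.78%

7.78


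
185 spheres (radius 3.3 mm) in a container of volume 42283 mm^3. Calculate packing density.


V_sphere = 4/3*pi*3.3^3 = 150.5326 mm^3
Total V = 185*150.5326 = 27848.531 mm^3
PD = 27848.531 / 42283 = 0.659

0.659


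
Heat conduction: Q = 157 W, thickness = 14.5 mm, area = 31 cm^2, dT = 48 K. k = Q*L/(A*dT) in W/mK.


k = 157*14.5/1000/(31/10000*48) = 15.3 W/mK

15.3


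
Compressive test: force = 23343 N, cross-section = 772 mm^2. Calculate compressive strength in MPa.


CS = 23343 / 772 = 30.2 MPa

30.2


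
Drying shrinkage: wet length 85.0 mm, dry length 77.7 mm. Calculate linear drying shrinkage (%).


DS = (85.0 - 77.7) / 85.0 * 100 = 8.59%

8.59


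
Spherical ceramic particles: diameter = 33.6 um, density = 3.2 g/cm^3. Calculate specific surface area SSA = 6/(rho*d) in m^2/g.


SSA = 6 / (3.2 * 33.6) = 0.056 m^2/g

0.056


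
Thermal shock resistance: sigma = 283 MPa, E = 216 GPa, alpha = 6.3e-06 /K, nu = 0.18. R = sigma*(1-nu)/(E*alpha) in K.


R = 283*(1-0.18)/(216*1000*6.3e-06) = 171 K

171


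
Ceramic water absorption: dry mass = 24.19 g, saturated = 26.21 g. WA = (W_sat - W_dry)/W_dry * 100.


WA = (26.21 - 24.19) / 24.19 * 100 = 8.35%

8.35


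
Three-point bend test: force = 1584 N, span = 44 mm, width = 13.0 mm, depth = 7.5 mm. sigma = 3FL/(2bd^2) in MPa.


sigma = 3*1584*44/(2*13.0*7.5^2) = 143.0 MPa

143.0


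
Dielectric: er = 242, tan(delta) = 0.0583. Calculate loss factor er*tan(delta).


Loss = 242 * 0.0583 = 14.109

14.109


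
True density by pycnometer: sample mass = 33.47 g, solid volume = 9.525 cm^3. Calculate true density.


TD = 33.47 / 9.525 = 3.514 g/cm^3

3.514


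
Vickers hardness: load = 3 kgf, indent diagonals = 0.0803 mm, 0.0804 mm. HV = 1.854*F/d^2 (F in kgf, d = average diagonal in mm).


d_avg = (0.0803+0.0804)/2 = 0.08035 mm
HV = 1.854*3/0.08035^2 = 862

862


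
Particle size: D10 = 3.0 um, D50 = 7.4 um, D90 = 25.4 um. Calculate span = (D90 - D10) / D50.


Span = (25.4 - 3.0) / 7.4 = 22.4 / 7.4 = 3.027

3.027


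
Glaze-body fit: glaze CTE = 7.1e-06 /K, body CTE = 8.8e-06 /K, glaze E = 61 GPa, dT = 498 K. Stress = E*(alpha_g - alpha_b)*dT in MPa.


Stress = 61*1000*(7.1e-06 - 8.8e-06)*498 = -51.6 MPa

-51.6


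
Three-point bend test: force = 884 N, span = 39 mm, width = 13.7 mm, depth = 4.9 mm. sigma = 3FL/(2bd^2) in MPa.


sigma = 3*884*39/(2*13.7*4.9^2) = 157.2 MPa

157.2


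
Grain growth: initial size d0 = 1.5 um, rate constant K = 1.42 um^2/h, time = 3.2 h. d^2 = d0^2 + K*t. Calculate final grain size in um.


d^2 = 1.5^2 + 1.42*3.2 = 6.794
d = sqrt(6.794) = 2.61 um

2.61


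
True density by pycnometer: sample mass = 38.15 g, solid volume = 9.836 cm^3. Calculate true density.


TD = 38.15 / 9.836 = 3.879 g/cm^3

3.879


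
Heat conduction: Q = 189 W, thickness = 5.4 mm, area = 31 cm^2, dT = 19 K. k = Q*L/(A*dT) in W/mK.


k = 189*5.4/1000/(31/10000*19) = 17.33 W/mK

17.33


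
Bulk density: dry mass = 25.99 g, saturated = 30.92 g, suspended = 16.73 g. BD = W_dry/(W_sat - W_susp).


BD = 25.99 / (30.92 - 16.73) = 25.99 / 14.19 = 1.832 g/cm^3

1.832


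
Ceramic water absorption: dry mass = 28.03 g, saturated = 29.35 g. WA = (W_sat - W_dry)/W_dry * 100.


WA = (29.35 - 28.03) / 28.03 * 100 = 4.71%

4.71


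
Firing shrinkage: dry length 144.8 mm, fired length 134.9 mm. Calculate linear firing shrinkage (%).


FS = (144.8 - 134.9) / 144.8 * 100 = 6.84%

6.84


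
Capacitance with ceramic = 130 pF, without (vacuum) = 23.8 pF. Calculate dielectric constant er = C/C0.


er = 130 / 23.8 = 5.46

5.46


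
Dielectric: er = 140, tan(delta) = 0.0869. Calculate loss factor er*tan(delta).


Loss = 140 * 0.0869 = 12.166

12.166


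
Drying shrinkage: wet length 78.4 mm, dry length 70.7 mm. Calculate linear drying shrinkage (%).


DS = (78.4 - 70.7) / 78.4 * 100 = 9.82%

9.82


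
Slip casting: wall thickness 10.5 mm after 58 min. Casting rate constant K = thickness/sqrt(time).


K = 10.5 / sqrt(58) = 10.5 / 7.6158 = 1.379 mm/min^0.5

1.379


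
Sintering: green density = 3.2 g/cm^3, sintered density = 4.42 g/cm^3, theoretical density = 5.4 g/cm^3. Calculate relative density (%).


Relative = 4.42 / 5.4 * 100 = 81.9%

81.9


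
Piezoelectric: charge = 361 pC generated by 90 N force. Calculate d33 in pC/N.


d33 = 361 / 90 = 4.0 pC/N

4.0


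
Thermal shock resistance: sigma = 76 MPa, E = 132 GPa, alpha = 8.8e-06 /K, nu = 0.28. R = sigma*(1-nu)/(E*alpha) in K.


R = 76*(1-0.28)/(132*1000*8.8e-06) = 47 K

47


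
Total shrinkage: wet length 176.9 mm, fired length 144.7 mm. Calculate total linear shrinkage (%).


TS = (176.9 - 144.7) / 176.9 * 100 = 18.2%

18.2


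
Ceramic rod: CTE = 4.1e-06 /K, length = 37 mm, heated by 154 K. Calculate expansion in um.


dL = 4.1e-06 * 37 * 154 * 1000 = 23.362 um

23.362


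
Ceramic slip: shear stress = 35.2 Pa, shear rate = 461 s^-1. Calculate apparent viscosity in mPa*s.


eta = tau/gamma * 1000 = 35.2/461 * 1000 = 76.4 mPa*s

76.4


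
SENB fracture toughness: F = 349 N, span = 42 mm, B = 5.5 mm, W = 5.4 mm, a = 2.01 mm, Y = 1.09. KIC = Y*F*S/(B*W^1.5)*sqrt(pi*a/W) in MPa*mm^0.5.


KIC = 1.09*349*42/(5.5*5.4^1.5)*sqrt(pi*2.01/5.4) = 250.34

250.34


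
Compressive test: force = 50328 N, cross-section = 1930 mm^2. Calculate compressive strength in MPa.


CS = 50328 / 1930 = 26.1 MPa

26.1


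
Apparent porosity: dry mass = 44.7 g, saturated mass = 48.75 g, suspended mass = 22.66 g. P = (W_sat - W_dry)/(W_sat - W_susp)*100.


P = (48.75 - 44.7) / (48.75 - 22.66) * 100 = 4.05 / 26.09 * 100 = 15.5%

15.5


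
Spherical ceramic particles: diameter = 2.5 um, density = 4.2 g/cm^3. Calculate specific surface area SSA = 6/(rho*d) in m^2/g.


SSA = 6 / (4.2 * 2.5) = 0.571 m^2/g

0.571


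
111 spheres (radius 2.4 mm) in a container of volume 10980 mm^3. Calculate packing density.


V_sphere = 4/3*pi*2.4^3 = 57.9058 mm^3
Total V = 111*57.9058 = 6427.5438 mm^3
PD = 6427.5438 / 10980 = 0.585

0.585


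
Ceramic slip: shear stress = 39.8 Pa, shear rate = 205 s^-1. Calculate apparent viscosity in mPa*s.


eta = tau/gamma * 1000 = 39.8/205 * 1000 = 194.1 mPa*s

194.1


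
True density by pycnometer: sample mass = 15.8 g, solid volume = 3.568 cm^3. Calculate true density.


TD = 15.8 / 3.568 = 4.428 g/cm^3

4.428


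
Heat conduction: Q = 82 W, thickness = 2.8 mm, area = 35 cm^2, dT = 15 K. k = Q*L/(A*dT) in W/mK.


k = 82*2.8/1000/(35/10000*15) = 4.37 W/mK

4.37


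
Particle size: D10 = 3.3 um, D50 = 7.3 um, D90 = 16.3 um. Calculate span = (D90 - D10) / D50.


Span = (16.3 - 3.3) / 7.3 = 13.0 / 7.3 = 1.781

1.781


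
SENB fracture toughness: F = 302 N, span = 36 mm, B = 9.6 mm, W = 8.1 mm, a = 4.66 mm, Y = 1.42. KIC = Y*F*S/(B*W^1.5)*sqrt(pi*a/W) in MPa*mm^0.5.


KIC = 1.42*302*36/(9.6*8.1^1.5)*sqrt(pi*4.66/8.1) = 93.78

93.78


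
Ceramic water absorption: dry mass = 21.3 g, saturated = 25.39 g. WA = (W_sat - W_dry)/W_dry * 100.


WA = (25.39 - 21.3) / 21.3 * 100 = 19.2%

19.2


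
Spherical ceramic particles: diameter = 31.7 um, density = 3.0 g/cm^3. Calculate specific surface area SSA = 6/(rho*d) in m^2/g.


SSA = 6 / (3.0 * 31.7) = 0.063 m^2/g

0.063


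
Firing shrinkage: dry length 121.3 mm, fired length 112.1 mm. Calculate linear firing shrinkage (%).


FS = (121.3 - 112.1) / 121.3 * 100 = 7.58%

7.58


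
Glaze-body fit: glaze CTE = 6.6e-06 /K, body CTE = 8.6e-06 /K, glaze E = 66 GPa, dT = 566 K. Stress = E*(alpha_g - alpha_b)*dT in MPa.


Stress = 66*1000*(6.6e-06 - 8.6e-06)*566 = -74.7 MPa

-74.7


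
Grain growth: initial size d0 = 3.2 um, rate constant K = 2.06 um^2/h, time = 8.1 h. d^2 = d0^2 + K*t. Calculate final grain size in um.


d^2 = 3.2^2 + 2.06*8.1 = 26.926
d = sqrt(26.926) = 5.19 um

5.19


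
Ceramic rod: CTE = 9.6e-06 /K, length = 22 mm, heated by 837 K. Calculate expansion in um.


dL = 9.6e-06 * 22 * 837 * 1000 = 176.774 um

176.774


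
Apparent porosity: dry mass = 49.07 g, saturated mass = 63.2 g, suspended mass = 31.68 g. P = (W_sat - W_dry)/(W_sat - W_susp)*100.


P = (63.2 - 49.07) / (63.2 - 31.68) * 100 = 14.13 / 31.52 * 100 = 44.8%

44.8


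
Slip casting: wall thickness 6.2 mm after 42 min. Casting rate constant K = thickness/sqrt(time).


K = 6.2 / sqrt(42) = 6.2 / 6.4807 = 0.957 mm/min^0.5

0.957


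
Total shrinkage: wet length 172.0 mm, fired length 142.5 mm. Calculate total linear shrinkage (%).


TS = (172.0 - 142.5) / 172.0 * 100 = 17.15%

17.15


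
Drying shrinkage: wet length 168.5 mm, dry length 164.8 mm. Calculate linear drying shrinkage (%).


DS = (168.5 - 164.8) / 168.5 * 100 = 2.2%

2.2


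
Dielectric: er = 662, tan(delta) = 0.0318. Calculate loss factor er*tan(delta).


Loss = 662 * 0.0318 = 21.052

21.052


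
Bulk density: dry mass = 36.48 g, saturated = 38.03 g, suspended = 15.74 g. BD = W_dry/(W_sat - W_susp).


BD = 36.48 / (38.03 - 15.74) = 36.48 / 22.29 = 1.637 g/cm^3

1.637


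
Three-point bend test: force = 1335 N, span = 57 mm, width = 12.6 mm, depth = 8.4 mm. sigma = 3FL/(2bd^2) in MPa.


sigma = 3*1335*57/(2*12.6*8.4^2) = 128.4 MPa

128.4


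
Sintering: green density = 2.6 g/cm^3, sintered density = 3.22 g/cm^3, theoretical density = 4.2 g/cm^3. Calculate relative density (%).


Relative = 3.22 / 4.2 * 100 = 76.7%

76.7


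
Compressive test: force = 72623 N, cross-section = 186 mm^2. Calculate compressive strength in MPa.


CS = 72623 / 186 = 390.4 MPa

390.4


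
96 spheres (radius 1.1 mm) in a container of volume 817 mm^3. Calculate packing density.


V_sphere = 4/3*pi*1.1^3 = 5.5753 mm^3
Total V = 96*5.5753 = 535.2288 mm^3
PD = 535.2288 / 817 = 0.655

0.655


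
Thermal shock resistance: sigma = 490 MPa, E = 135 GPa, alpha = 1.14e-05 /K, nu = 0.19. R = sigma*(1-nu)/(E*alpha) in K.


R = 490*(1-0.19)/(135*1000*1.14e-05) = 258 K

258


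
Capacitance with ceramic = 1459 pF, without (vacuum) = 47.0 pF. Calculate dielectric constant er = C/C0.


er = 1459 / 47.0 = 31.04

31.04
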